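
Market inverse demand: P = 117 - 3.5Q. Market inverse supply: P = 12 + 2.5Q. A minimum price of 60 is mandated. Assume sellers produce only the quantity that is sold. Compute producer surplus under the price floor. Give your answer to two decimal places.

Free-market equilibrium: 117 - 3.5Q = 12 + 2.5Q gives Q* = 17.5, P* = 55.75.
At the floor price 60, quantity demanded is (117 - 60)/3.5 = 16.2857; demand is the short side, so Q = 16.2857 trades at P = 60.
The supply price at Q = 16.2857 is 52.7143. PS is the trapezoid between 60 and supply over [0, 16.2857]: (1/2)[(60 - 12) + (60 - 52.7143)](16.2857) = 450.1837.

450.18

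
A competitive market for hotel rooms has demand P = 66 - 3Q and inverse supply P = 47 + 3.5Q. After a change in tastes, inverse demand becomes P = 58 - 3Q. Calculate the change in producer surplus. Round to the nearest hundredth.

-9.94

Initial equilibrium: Q_0 = 2.9231, P_0 = 57.2308; CS_0 = (1/2)(2.9231)(8.7692) = 12.8166, PS_0 = (1/2)(2.9231)(10.2308) = 14.9527.
New equilibrium: 58 - 3Q = 47 + 3.5Q gives Q_1 = 1.6923, P_1 = 52.9231; CS_1 = 4.2959, PS_1 = 5.0118.
Change in producer surplus = 5.0118 - 14.9527 = -9.9408.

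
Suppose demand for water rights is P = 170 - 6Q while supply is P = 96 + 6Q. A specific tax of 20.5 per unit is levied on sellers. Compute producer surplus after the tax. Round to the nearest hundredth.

Without the tax, 170 - 6Q = 96 + 6Q so Q* = 6.1667 and P* = 133.
A tax on sellers shifts supply up by 20.5: 170 - 6Q = 96 + 6Q + 20.5, so Q_t = 4.4583. Buyers pay P_b = 143.25; sellers receive P_s = P_b - 20.5 = 122.75.
PS = (1/2)(Q_t)(P_s - 96) = (1/2)(4.4583)(26.75) = 59.6302.

59.63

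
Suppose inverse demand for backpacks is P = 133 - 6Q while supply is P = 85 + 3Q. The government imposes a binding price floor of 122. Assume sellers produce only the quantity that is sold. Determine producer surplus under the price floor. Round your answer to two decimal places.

Without the control, 133 - 6Q = 85 + 3Q so Q* = 5.3333 and P* = 101.
At P = 122, buyers demand (133 - 122)/6 = 1.8333 while sellers would supply more, so the quantity traded is 1.8333 at price 122.
The supply price at Q = 1.8333 is 90.5. PS is the trapezoid between 122 and supply over [0, 1.8333]: (1/2)[(122 - 85) + (122 - 90.5)](1.8333) = 62.7917.

62.79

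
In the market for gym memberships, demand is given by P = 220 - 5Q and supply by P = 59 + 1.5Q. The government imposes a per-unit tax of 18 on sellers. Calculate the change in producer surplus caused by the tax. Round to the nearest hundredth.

Pre-tax equilibrium: 220 - 5Q = 59 + 1.5Q gives Q* = 24.7692, P* = 96.1538.
With the tax, sellers need 18 more per unit: 220 - 5Q = 59 + 1.5Q + 18, so Q_t = 22. Buyers pay P_b = 110; sellers receive P_s = P_b - 18 = 92.
PS falls from (1/2)(24.7692)(37.1538) = 460.1361 to (1/2)(22)(33) = 363, a change of -97.1361.

-97.14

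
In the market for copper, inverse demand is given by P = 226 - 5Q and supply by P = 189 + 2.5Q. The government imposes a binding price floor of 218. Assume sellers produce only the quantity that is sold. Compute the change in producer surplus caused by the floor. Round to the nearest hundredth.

12.78

Free-market equilibrium: 226 - 5Q = 189 + 2.5Q gives Q* = 4.9333, P* = 201.3333.
At P = 218, buyers demand (226 - 218)/5 = 1.6 while sellers would supply more, so the quantity traded is 1.6 at price 218.
PS goes from (1/2)(4.9333)(12.3333) = 30.4222 to 43.2 (computed as (218 - 189)(1.6) - (1/2)(2.5)(1.6)^2), a change of 12.7778.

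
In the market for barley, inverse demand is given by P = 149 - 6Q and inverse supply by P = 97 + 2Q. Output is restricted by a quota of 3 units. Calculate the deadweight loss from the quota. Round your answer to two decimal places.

Without the quota, 149 - 6Q = 97 + 2Q gives Q* = 6.5.
At Q = 3 the demand price is 149 - 6(3) = 131 and the supply price is 97 + 2(3) = 103.
DWL = (1/2)(gap between curves at 3) x (Q* - 3) = (1/2)(28)(3.5) = 49.

49.00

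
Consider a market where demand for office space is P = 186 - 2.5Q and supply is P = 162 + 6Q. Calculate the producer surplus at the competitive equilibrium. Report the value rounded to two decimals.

23.92

Set 186 - 2.5Q = 162 + 6Q, which gives 24 = 8.5Q, so Q* = 2.8235 and P* = 186 - 2.5(2.8235) = 178.9412.
The supply curve's price intercept is 162, so PS = (1/2)(Q*)(P* - 162) = (1/2)(2.8235)(16.9412) = 23.917.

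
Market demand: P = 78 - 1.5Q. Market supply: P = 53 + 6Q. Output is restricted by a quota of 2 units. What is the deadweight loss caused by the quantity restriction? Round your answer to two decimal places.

6.67

Unrestricted equilibrium: Q* = (78 - 53)/(1.5 + 6) = 3.3333.
At Q = 2 the demand price is 78 - 1.5(2) = 75 and the supply price is 53 + 6(2) = 65.
Deadweight loss is the triangle between the curves from 2 to 3.3333: (1/2)(75 - 65)(3.3333 - 2) = 6.6667.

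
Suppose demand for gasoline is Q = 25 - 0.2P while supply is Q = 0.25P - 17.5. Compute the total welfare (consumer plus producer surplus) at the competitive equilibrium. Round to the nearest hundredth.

168.06

Rewriting demand in inverse form: P = 125 - 5Q.
Rewriting supply in inverse form: P = 70 + 4Q.
Set 125 - 5Q = 70 + 4Q, which gives 55 = 9Q, so Q* = 6.1111 and P* = 125 - 5(6.1111) = 94.4444.
Total surplus is the full triangle between the curves from 0 to Q*: (1/2)(6.1111)(125 - 70) = 168.0556.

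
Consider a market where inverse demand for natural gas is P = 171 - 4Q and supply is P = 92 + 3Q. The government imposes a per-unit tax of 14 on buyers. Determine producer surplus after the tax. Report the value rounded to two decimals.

Without the tax, 171 - 4Q = 92 + 3Q so Q* = 11.2857 and P* = 125.8571.
With the tax, buyers' net willingness to pay falls by 14: (171 - 14) - 4Q = 92 + 3Q, so Q_t = 9.2857. Buyers pay P_b = 133.8571; sellers receive P_s = P_b - 14 = 119.8571.
PS = (1/2)(Q_t)(P_s - 92) = (1/2)(9.2857)(27.8571) = 129.3367.

129.34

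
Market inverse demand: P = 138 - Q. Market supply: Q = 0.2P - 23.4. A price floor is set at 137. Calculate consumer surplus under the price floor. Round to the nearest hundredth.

Rewriting supply in inverse form: P = 117 + 5Q.
Without the control, 138 - Q = 117 + 5Q so Q* = 3.5 and P* = 134.5.
At P = 137, buyers demand (138 - 137)/1 = 1 while sellers would supply more, so the quantity traded is 1 at price 137.
CS is the triangle under demand above 137: (1/2)(1)(138 - 137) = 0.5.

0.50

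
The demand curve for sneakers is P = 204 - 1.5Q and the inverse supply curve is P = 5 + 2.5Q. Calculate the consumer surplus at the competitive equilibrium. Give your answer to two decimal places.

1856.30

Equilibrium: 204 - 1.5Q = 5 + 2.5Q, so Q* = 49.75 and P* = 129.375.
Consumer surplus is the triangle under demand above P*: (1/2)(49.75)(204 - 129.375) = (1/2)(49.75)(74.625) = 1856.2969.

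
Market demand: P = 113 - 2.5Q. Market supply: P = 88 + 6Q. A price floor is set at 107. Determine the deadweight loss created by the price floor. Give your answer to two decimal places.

1.24

Free-market equilibrium: 113 - 2.5Q = 88 + 6Q gives Q* = 2.9412, P* = 105.6471.
At P = 107, buyers demand (113 - 107)/2.5 = 2.4 while sellers would supply more, so the quantity traded is 2.4 at price 107.
The lost-trades triangle has base Q* - 2.4 = 0.5412 and height equal to the gap between the curves at Q = 2.4, which is 107 - 102.4 = 4.6. DWL = (1/2)(0.5412)(4.6) = 1.2447.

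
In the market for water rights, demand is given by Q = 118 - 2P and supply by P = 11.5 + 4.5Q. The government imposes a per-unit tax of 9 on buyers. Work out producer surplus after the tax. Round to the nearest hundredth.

133.40

Rewriting demand in inverse form: P = 59 - 0.5Q.
Without the tax, 59 - 0.5Q = 11.5 + 4.5Q so Q* = 9.5 and P* = 54.25.
With the tax, buyers' net willingness to pay falls by 9: (59 - 9) - 0.5Q = 11.5 + 4.5Q, so Q_t = 7.7. Buyers pay P_b = 55.15; sellers receive P_s = P_b - 9 = 46.15.
PS = (1/2)(Q_t)(P_s - 11.5) = (1/2)(7.7)(34.65) = 133.4025.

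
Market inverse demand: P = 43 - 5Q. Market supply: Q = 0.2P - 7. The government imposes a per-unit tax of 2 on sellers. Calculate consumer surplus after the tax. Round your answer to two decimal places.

Rewriting supply in inverse form: P = 35 + 5Q.
Without the tax, 43 - 5Q = 35 + 5Q so Q* = 0.8 and P* = 39.
A tax on sellers shifts supply up by 2: 43 - 5Q = 35 + 5Q + 2, so Q_t = 0.6. Buyers pay P_b = 40; sellers receive P_s = P_b - 2 = 38.
Consumer surplus is the triangle under demand above P_b: (1/2)(0.6)(43 - 40) = 0.9.

0.90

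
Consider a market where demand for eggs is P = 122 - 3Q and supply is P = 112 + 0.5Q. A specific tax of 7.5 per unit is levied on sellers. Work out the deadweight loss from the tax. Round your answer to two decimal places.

Without the tax, 122 - 3Q = 112 + 0.5Q so Q* = 2.8571 and P* = 113.4286.
A tax on sellers shifts supply up by 7.5: 122 - 3Q = 112 + 0.5Q + 7.5, so Q_t = 0.7143. Buyers pay P_b = 119.8571; sellers receive P_s = P_b - 7.5 = 112.3571.
Deadweight loss is the triangle between the curves from Q_t to Q*: (1/2)(2.8571 - 0.7143)(7.5) = 8.0357.

8.04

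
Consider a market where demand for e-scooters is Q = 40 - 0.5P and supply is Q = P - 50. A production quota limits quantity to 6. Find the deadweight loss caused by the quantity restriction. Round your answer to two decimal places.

Rewriting demand in inverse form: P = 80 - 2Q.
Rewriting supply in inverse form: P = 50 + Q.
Without the quota, 80 - 2Q = 50 + Q gives Q* = 10.
At Q = 6 the demand price is 80 - 2(6) = 68 and the supply price is 50 + (6) = 56.
DWL = (1/2)(gap between curves at 6) x (Q* - 6) = (1/2)(12)(4) = 24.

24.00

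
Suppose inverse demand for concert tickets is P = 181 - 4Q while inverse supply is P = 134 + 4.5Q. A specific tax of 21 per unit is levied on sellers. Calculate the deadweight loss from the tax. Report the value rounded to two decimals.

Pre-tax equilibrium: 181 - 4Q = 134 + 4.5Q gives Q* = 5.5294, P* = 158.8824.
With the tax, sellers need 21 more per unit: 181 - 4Q = 134 + 4.5Q + 21, so Q_t = 3.0588. Buyers pay P_b = 168.7647; sellers receive P_s = P_b - 21 = 147.7647.
The welfare triangle lost has base Q* - Q_t = 2.4706 and height t = 21, so DWL = (1/2)(2.4706)(21) = 25.9412.

25.94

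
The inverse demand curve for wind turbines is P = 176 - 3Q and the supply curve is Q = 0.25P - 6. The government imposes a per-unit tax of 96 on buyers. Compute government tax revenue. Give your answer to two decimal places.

768.00

Rewriting supply in inverse form: P = 24 + 4Q.
Pre-tax equilibrium: 176 - 3Q = 24 + 4Q gives Q* = 21.7143, P* = 110.8571.
A tax on buyers shifts demand down by 96: (176 - 96) - 3Q = 24 + 4Q, so Q_t = 8. Buyers pay P_b = 152; sellers receive P_s = P_b - 96 = 56.
Revenue is the tax times quantity traded: 96 x 8 = 768.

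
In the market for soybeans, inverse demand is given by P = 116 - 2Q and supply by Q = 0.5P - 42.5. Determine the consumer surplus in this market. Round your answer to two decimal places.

Rewriting supply in inverse form: P = 85 + 2Q.
Setting demand equal to supply, 31 = 4Q, so Q* = 7.75 and P* = 100.5.
CS is the area between the demand curve and P* from 0 to Q*: (1/2)(7.75)(15.5) = 60.0625.

60.06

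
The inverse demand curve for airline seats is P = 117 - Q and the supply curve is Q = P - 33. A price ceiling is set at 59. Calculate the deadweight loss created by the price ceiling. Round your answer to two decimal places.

Rewriting supply in inverse form: P = 33 + Q.
Without the control, 117 - Q = 33 + Q so Q* = 42 and P* = 75.
At the ceiling price 59, quantity supplied is (59 - 33)/1 = 26; supply is the short side, so Q = 26 trades at P = 59.
At Q = 26 the demand price is 91 and the supply price is 59. Deadweight loss is the triangle between the curves from 26 to 42: (1/2)(91 - 59)(42 - 26) = 256.

256.00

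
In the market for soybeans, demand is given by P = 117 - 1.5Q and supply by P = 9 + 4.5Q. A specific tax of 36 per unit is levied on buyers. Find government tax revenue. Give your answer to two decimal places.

432.00

Without the tax, 117 - 1.5Q = 9 + 4.5Q so Q* = 18 and P* = 90.
A tax on buyers shifts demand down by 36: (117 - 36) - 1.5Q = 9 + 4.5Q, so Q_t = 12. Buyers pay P_b = 99; sellers receive P_s = P_b - 36 = 63.
Revenue is the tax times quantity traded: 36 x 12 = 432.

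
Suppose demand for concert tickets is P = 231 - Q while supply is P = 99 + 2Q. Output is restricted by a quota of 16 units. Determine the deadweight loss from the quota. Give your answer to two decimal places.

1176.00

Unrestricted equilibrium: Q* = (231 - 99)/(1 + 2) = 44.
At Q = 16 the demand price is 231 - (16) = 215 and the supply price is 99 + 2(16) = 131.
Deadweight loss is the triangle between the curves from 16 to 44: (1/2)(215 - 131)(44 - 16) = 1176.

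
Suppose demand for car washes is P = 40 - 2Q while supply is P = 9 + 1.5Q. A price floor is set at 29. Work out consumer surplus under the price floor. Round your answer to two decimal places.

Without the control, 40 - 2Q = 9 + 1.5Q so Q* = 8.8571 and P* = 22.2857.
At the floor price 29, quantity demanded is (40 - 29)/2 = 5.5; demand is the short side, so Q = 5.5 trades at P = 29.
CS is the triangle under demand above 29: (1/2)(5.5)(40 - 29) = 30.25.

30.25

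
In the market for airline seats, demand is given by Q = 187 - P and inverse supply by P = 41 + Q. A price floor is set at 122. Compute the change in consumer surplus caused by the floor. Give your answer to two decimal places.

-552.00

Rewriting demand in inverse form: P = 187 - Q.
Free-market equilibrium: 187 - Q = 41 + Q gives Q* = 73, P* = 114.
At the floor price 122, quantity demanded is (187 - 122)/1 = 65; demand is the short side, so Q = 65 trades at P = 122.
CS goes from (1/2)(73)(73) = 2664.5 to 2112.5 (computed as (187 - 122)(65) - (1/2)(1)(65)^2), a change of -552.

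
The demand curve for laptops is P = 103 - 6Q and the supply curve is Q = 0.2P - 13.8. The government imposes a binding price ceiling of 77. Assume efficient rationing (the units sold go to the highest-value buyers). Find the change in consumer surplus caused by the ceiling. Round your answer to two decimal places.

5.26

Rewriting supply in inverse form: P = 69 + 5Q.
Free-market equilibrium: 103 - 6Q = 69 + 5Q gives Q* = 3.0909, P* = 84.4545.
At the ceiling price 77, quantity supplied is (77 - 69)/5 = 1.6; supply is the short side, so Q = 1.6 trades at P = 77.
CS goes from (1/2)(3.0909)(18.5455) = 28.6612 to 33.92 (computed as (103 - 77)(1.6) - (1/2)(6)(1.6)^2), a change of 5.2588.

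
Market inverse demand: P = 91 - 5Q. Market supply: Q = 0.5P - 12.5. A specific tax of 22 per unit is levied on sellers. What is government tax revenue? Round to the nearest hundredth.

138.29

Rewriting supply in inverse form: P = 25 + 2Q.
Without the tax, 91 - 5Q = 25 + 2Q so Q* = 9.4286 and P* = 43.8571.
With the tax, sellers need 22 more per unit: 91 - 5Q = 25 + 2Q + 22, so Q_t = 6.2857. Buyers pay P_b = 59.5714; sellers receive P_s = P_b - 22 = 37.5714.
Revenue is the tax times quantity traded: 22 x 6.2857 = 138.2857.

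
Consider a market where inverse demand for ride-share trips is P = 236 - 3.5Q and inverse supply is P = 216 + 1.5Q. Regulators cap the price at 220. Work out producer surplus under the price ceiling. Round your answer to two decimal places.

Without the control, 236 - 3.5Q = 216 + 1.5Q so Q* = 4 and P* = 222.
At the ceiling price 220, quantity supplied is (220 - 216)/1.5 = 2.6667; supply is the short side, so Q = 2.6667 trades at P = 220.
PS is the triangle above supply below 220: (1/2)(2.6667)(220 - 216) = 5.3333.

5.33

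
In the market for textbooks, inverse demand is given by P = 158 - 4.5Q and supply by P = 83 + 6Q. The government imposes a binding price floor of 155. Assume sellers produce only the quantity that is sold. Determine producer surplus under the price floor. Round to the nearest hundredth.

46.67

Free-market equilibrium: 158 - 4.5Q = 83 + 6Q gives Q* = 7.1429, P* = 125.8571.
At the floor price 155, quantity demanded is (158 - 155)/4.5 = 0.6667; demand is the short side, so Q = 0.6667 trades at P = 155.
The supply price at Q = 0.6667 is 87. PS is the trapezoid between 155 and supply over [0, 0.6667]: (1/2)[(155 - 83) + (155 - 87)](0.6667) = 46.6667.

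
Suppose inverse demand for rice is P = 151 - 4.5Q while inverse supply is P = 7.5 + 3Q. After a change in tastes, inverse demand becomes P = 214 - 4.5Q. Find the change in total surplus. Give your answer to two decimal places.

Initial equilibrium: Q_0 = 19.1333, P_0 = 64.9; CS_0 = (1/2)(19.1333)(86.1) = 823.69, PS_0 = (1/2)(19.1333)(57.4) = 549.1267.
New equilibrium: 214 - 4.5Q = 7.5 + 3Q gives Q_1 = 27.5333, P_1 = 90.1; CS_1 = 1705.69, PS_1 = 1137.1267.
Change in total surplus = (1705.69 + 1137.1267) - (823.69 + 549.1267) = 1470.

1470.00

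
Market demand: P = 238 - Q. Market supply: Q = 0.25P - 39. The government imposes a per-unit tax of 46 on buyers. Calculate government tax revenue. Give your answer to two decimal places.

Rewriting supply in inverse form: P = 156 + 4Q.
Without the tax, 238 - Q = 156 + 4Q so Q* = 16.4 and P* = 221.6.
With the tax, buyers' net willingness to pay falls by 46: (238 - 46) - Q = 156 + 4Q, so Q_t = 7.2. Buyers pay P_b = 230.8; sellers receive P_s = P_b - 46 = 184.8.
Revenue is the tax times quantity traded: 46 x 7.2 = 331.2.

331.20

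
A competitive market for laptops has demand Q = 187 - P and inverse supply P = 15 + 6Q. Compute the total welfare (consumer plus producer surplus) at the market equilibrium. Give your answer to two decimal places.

Rewriting demand in inverse form: P = 187 - Q.
Set 187 - Q = 15 + 6Q, which gives 172 = 7Q, so Q* = 24.5714 and P* = 187 - (24.5714) = 162.4286.
CS = (1/2)(24.5714)(24.5714) = 301.8776 and PS = (1/2)(24.5714)(147.4286) = 1811.2653, so total surplus = 2113.1429.

2113.14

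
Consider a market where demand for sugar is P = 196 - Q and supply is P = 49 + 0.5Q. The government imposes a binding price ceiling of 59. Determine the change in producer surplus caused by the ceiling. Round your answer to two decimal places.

Without the control, 196 - Q = 49 + 0.5Q so Q* = 98 and P* = 98.
At P = 59, sellers supply (59 - 49)/0.5 = 20 while buyers want more, so the quantity traded is 20 at price 59.
PS goes from (1/2)(98)(49) = 2401 to 100 (computed as (59 - 49)(20) - (1/2)(0.5)(20)^2), a change of -2301.

-2301.00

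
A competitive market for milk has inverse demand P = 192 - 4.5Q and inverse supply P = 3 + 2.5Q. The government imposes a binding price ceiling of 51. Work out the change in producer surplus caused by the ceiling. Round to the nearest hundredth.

-450.45

Free-market equilibrium: 192 - 4.5Q = 3 + 2.5Q gives Q* = 27, P* = 70.5.
At the ceiling price 51, quantity supplied is (51 - 3)/2.5 = 19.2; supply is the short side, so Q = 19.2 trades at P = 51.
PS goes from (1/2)(27)(67.5) = 911.25 to 460.8 (computed as (51 - 3)(19.2) - (1/2)(2.5)(19.2)^2), a change of -450.45.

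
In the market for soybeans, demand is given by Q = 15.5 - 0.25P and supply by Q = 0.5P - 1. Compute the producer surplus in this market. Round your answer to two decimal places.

100.00

Rewriting demand in inverse form: P = 62 - 4Q.
Rewriting supply in inverse form: P = 2 + 2Q.
Equilibrium: 62 - 4Q = 2 + 2Q, so Q* = 10 and P* = 22.
PS is the area between P* and the supply curve from 0 to Q*: (1/2)(10)(20) = 100.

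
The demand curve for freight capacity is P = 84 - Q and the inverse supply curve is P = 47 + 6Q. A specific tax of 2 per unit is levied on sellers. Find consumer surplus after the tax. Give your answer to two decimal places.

12.50

Without the tax, 84 - Q = 47 + 6Q so Q* = 5.2857 and P* = 78.7143.
With the tax, sellers need 2 more per unit: 84 - Q = 47 + 6Q + 2, so Q_t = 5. Buyers pay P_b = 79; sellers receive P_s = P_b - 2 = 77.
CS = (1/2)(Q_t)(84 - P_b) = (1/2)(5)(5) = 12.5.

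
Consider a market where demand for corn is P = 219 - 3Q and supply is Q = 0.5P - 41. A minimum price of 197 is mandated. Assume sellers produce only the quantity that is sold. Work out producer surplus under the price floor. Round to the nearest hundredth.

Rewriting supply in inverse form: P = 82 + 2Q.
Without the control, 219 - 3Q = 82 + 2Q so Q* = 27.4 and P* = 136.8.
At the floor price 197, quantity demanded is (219 - 197)/3 = 7.3333; demand is the short side, so Q = 7.3333 trades at P = 197.
The supply price at Q = 7.3333 is 96.6667. PS is the trapezoid between 197 and supply over [0, 7.3333]: (1/2)[(197 - 82) + (197 - 96.6667)](7.3333) = 789.5556.

789.56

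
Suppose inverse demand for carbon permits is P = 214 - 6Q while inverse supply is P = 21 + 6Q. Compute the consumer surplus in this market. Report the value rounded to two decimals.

Equilibrium: 214 - 6Q = 21 + 6Q, so Q* = 16.0833 and P* = 117.5.
Consumer surplus is the triangle under demand above P*: (1/2)(16.0833)(214 - 117.5) = (1/2)(16.0833)(96.5) = 776.0208.

776.02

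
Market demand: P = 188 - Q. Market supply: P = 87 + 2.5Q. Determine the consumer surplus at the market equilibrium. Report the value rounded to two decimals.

Setting demand equal to supply, 101 = 3.5Q, so Q* = 28.8571 and P* = 159.1429.
CS is the area between the demand curve and P* from 0 to Q*: (1/2)(28.8571)(28.8571) = 416.3673.

416.37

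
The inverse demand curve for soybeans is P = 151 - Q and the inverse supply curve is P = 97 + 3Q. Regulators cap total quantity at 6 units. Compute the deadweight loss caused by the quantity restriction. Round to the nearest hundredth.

112.50

Unrestricted equilibrium: Q* = (151 - 97)/(1 + 3) = 13.5.
At Q = 6 the demand price is 151 - (6) = 145 and the supply price is 97 + 3(6) = 115.
Deadweight loss is the triangle between the curves from 6 to 13.5: (1/2)(145 - 115)(13.5 - 6) = 112.5.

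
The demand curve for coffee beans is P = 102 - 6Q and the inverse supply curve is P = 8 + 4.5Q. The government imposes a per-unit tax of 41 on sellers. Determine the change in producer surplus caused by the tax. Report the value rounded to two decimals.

-123.00

Without the tax, 102 - 6Q = 8 + 4.5Q so Q* = 8.9524 and P* = 48.2857.
With the tax, sellers need 41 more per unit: 102 - 6Q = 8 + 4.5Q + 41, so Q_t = 5.0476. Buyers pay P_b = 71.7143; sellers receive P_s = P_b - 41 = 30.7143.
Producers lose the trapezoid between P_s and P* out to Q_t plus the triangle from Q_t to Q*: change in PS = 57.3265 - 180.3265 = -123.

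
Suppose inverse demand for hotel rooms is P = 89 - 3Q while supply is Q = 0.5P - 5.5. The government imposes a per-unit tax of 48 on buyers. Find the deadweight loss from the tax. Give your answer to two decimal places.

Rewriting supply in inverse form: P = 11 + 2Q.
Pre-tax equilibrium: 89 - 3Q = 11 + 2Q gives Q* = 15.6, P* = 42.2.
A tax on buyers shifts demand down by 48: (89 - 48) - 3Q = 11 + 2Q, so Q_t = 6. Buyers pay P_b = 71; sellers receive P_s = P_b - 48 = 23.
The welfare triangle lost has base Q* - Q_t = 9.6 and height t = 48, so DWL = (1/2)(9.6)(48) = 230.4.

230.40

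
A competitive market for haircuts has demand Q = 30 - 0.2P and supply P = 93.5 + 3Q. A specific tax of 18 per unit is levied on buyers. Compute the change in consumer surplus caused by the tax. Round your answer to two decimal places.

Rewriting demand in inverse form: P = 150 - 5Q.
Pre-tax equilibrium: 150 - 5Q = 93.5 + 3Q gives Q* = 7.0625, P* = 114.6875.
With the tax, buyers' net willingness to pay falls by 18: (150 - 18) - 5Q = 93.5 + 3Q, so Q_t = 4.8125. Buyers pay P_b = 125.9375; sellers receive P_s = P_b - 18 = 107.9375.
Consumers lose the trapezoid between P* and P_b out to Q_t plus the triangle from Q_t to Q*: change in CS = 57.9004 - 124.6973 = -66.7969.

-66.80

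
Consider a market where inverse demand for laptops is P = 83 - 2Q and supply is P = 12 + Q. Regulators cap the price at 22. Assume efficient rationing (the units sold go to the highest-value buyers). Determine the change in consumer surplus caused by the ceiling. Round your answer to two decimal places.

Free-market equilibrium: 83 - 2Q = 12 + Q gives Q* = 23.6667, P* = 35.6667.
At the ceiling price 22, quantity supplied is (22 - 12)/1 = 10; supply is the short side, so Q = 10 trades at P = 22.
CS goes from (1/2)(23.6667)(47.3333) = 560.1111 to 510 (computed as (83 - 22)(10) - (1/2)(2)(10)^2), a change of -50.1111.

-50.11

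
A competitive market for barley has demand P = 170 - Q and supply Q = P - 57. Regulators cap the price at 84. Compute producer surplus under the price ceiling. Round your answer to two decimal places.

Rewriting supply in inverse form: P = 57 + Q.
Free-market equilibrium: 170 - Q = 57 + Q gives Q* = 56.5, P* = 113.5.
At P = 84, sellers supply (84 - 57)/1 = 27 while buyers want more, so the quantity traded is 27 at price 84.
PS is the triangle above supply below 84: (1/2)(27)(84 - 57) = 364.5.

364.50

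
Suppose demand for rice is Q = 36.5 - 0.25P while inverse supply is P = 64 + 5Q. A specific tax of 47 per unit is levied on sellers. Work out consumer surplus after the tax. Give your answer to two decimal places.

Rewriting demand in inverse form: P = 146 - 4Q.
Pre-tax equilibrium: 146 - 4Q = 64 + 5Q gives Q* = 9.1111, P* = 109.5556.
With the tax, sellers need 47 more per unit: 146 - 4Q = 64 + 5Q + 47, so Q_t = 3.8889. Buyers pay P_b = 130.4444; sellers receive P_s = P_b - 47 = 83.4444.
CS = (1/2)(Q_t)(146 - P_b) = (1/2)(3.8889)(15.5556) = 30.2469.

30.25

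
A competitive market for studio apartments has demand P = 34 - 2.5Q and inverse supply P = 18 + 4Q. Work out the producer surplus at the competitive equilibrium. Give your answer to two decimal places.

Equilibrium: 34 - 2.5Q = 18 + 4Q, so Q* = 2.4615 and P* = 27.8462.
The supply curve's price intercept is 18, so PS = (1/2)(Q*)(P* - 18) = (1/2)(2.4615)(9.8462) = 12.1183.

12.12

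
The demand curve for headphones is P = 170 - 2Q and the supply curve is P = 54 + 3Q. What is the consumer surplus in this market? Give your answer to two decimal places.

Setting demand equal to supply, 116 = 5Q, so Q* = 23.2 and P* = 123.6.
The demand choke price is 170, so CS = (1/2)(Q*)(170 - P*) = (1/2)(23.2)(46.4) = 538.24.

538.24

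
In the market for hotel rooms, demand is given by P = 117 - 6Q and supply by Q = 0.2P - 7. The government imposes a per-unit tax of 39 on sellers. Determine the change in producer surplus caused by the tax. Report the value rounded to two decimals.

-100.72

Rewriting supply in inverse form: P = 35 + 5Q.
Pre-tax equilibrium: 117 - 6Q = 35 + 5Q gives Q* = 7.4545, P* = 72.2727.
With the tax, sellers need 39 more per unit: 117 - 6Q = 35 + 5Q + 39, so Q_t = 3.9091. Buyers pay P_b = 93.5455; sellers receive P_s = P_b - 39 = 54.5455.
Producers lose the trapezoid between P_s and P* out to Q_t plus the triangle from Q_t to Q*: change in PS = 38.2025 - 138.9256 = -100.7231.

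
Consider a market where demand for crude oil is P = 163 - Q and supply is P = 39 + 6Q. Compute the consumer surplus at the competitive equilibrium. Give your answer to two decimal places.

Setting demand equal to supply, 124 = 7Q, so Q* = 17.7143 and P* = 145.2857.
CS is the area between the demand curve and P* from 0 to Q*: (1/2)(17.7143)(17.7143) = 156.898.

156.90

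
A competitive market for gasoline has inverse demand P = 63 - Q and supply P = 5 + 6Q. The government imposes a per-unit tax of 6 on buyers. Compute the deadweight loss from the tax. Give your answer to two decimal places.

Without the tax, 63 - Q = 5 + 6Q so Q* = 8.2857 and P* = 54.7143.
A tax on buyers shifts demand down by 6: (63 - 6) - Q = 5 + 6Q, so Q_t = 7.4286. Buyers pay P_b = 55.5714; sellers receive P_s = P_b - 6 = 49.5714.
The welfare triangle lost has base Q* - Q_t = 0.8571 and height t = 6, so DWL = (1/2)(0.8571)(6) = 2.5714.

2.57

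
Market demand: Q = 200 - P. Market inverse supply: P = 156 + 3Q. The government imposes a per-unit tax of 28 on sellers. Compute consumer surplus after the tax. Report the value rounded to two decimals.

Rewriting demand in inverse form: P = 200 - Q.
Without the tax, 200 - Q = 156 + 3Q so Q* = 11 and P* = 189.
A tax on sellers shifts supply up by 28: 200 - Q = 156 + 3Q + 28, so Q_t = 4. Buyers pay P_b = 196; sellers receive P_s = P_b - 28 = 168.
Consumer surplus is the triangle under demand above P_b: (1/2)(4)(200 - 196) = 8.

8.00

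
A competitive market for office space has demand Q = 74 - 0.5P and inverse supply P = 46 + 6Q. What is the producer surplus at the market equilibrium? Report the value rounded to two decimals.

487.69

Rewriting demand in inverse form: P = 148 - 2Q.
Equilibrium: 148 - 2Q = 46 + 6Q, so Q* = 12.75 and P* = 122.5.
PS is the area between P* and the supply curve from 0 to Q*: (1/2)(12.75)(76.5) = 487.6875.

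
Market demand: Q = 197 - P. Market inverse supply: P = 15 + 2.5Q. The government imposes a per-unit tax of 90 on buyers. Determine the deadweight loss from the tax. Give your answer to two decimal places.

1157.14

Rewriting demand in inverse form: P = 197 - Q.
Pre-tax equilibrium: 197 - Q = 15 + 2.5Q gives Q* = 52, P* = 145.
With the tax, buyers' net willingness to pay falls by 90: (197 - 90) - Q = 15 + 2.5Q, so Q_t = 26.2857. Buyers pay P_b = 170.7143; sellers receive P_s = P_b - 90 = 80.7143.
Deadweight loss is the triangle between the curves from Q_t to Q*: (1/2)(52 - 26.2857)(90) = 1157.1429.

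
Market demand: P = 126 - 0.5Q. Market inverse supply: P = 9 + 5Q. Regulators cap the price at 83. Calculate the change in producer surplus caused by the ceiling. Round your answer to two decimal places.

-583.72

Free-market equilibrium: 126 - 0.5Q = 9 + 5Q gives Q* = 21.2727, P* = 115.3636.
At P = 83, sellers supply (83 - 9)/5 = 14.8 while buyers want more, so the quantity traded is 14.8 at price 83.
PS goes from (1/2)(21.2727)(106.3636) = 1131.3223 to 547.6 (computed as (83 - 9)(14.8) - (1/2)(5)(14.8)^2), a change of -583.7223.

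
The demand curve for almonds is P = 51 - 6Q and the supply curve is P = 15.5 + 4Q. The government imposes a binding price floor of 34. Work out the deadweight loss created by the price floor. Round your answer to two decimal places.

Free-market equilibrium: 51 - 6Q = 15.5 + 4Q gives Q* = 3.55, P* = 29.7.
At the floor price 34, quantity demanded is (51 - 34)/6 = 2.8333; demand is the short side, so Q = 2.8333 trades at P = 34.
The lost-trades triangle has base Q* - 2.8333 = 0.7167 and height equal to the gap between the curves at Q = 2.8333, which is 34 - 26.8333 = 7.1667. DWL = (1/2)(0.7167)(7.1667) = 2.5681.

2.57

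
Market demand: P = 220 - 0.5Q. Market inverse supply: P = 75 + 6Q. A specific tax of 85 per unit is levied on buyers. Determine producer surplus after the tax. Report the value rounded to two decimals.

255.62

Pre-tax equilibrium: 220 - 0.5Q = 75 + 6Q gives Q* = 22.3077, P* = 208.8462.
A tax on buyers shifts demand down by 85: (220 - 85) - 0.5Q = 75 + 6Q, so Q_t = 9.2308. Buyers pay P_b = 215.3846; sellers receive P_s = P_b - 85 = 130.3846.
PS = (1/2)(Q_t)(P_s - 75) = (1/2)(9.2308)(55.3846) = 255.6213.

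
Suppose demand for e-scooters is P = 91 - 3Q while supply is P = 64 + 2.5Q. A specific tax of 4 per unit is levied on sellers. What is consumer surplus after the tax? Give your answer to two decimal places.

Without the tax, 91 - 3Q = 64 + 2.5Q so Q* = 4.9091 and P* = 76.2727.
With the tax, sellers need 4 more per unit: 91 - 3Q = 64 + 2.5Q + 4, so Q_t = 4.1818. Buyers pay P_b = 78.4545; sellers receive P_s = P_b - 4 = 74.4545.
Consumer surplus is the triangle under demand above P_b: (1/2)(4.1818)(91 - 78.4545) = 26.2314.

26.23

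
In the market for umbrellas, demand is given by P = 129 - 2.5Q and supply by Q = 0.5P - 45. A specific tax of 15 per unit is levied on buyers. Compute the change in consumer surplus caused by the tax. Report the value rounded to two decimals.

Rewriting supply in inverse form: P = 90 + 2Q.
Pre-tax equilibrium: 129 - 2.5Q = 90 + 2Q gives Q* = 8.6667, P* = 107.3333.
A tax on buyers shifts demand down by 15: (129 - 15) - 2.5Q = 90 + 2Q, so Q_t = 5.3333. Buyers pay P_b = 115.6667; sellers receive P_s = P_b - 15 = 100.6667.
Consumers lose the trapezoid between P* and P_b out to Q_t plus the triangle from Q_t to Q*: change in CS = 35.5556 - 93.8889 = -58.3333.

-58.33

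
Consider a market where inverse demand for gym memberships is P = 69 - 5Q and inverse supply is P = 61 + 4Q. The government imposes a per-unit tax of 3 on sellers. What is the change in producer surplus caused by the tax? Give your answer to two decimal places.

Pre-tax equilibrium: 69 - 5Q = 61 + 4Q gives Q* = 0.8889, P* = 64.5556.
With the tax, sellers need 3 more per unit: 69 - 5Q = 61 + 4Q + 3, so Q_t = 0.5556. Buyers pay P_b = 66.2222; sellers receive P_s = P_b - 3 = 63.2222.
Producers lose the trapezoid between P_s and P* out to Q_t plus the triangle from Q_t to Q*: change in PS = 0.6173 - 1.5802 = -0.963.

-0.96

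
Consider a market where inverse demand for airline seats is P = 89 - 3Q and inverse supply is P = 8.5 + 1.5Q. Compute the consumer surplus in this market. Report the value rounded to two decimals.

480.02

Set 89 - 3Q = 8.5 + 1.5Q, which gives 80.5 = 4.5Q, so Q* = 17.8889 and P* = 89 - 3(17.8889) = 35.3333.
CS is the area between the demand curve and P* from 0 to Q*: (1/2)(17.8889)(53.6667) = 480.0185.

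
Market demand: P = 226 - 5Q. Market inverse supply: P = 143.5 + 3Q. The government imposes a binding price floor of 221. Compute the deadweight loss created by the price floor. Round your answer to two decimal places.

Free-market equilibrium: 226 - 5Q = 143.5 + 3Q gives Q* = 10.3125, P* = 174.4375.
At P = 221, buyers demand (226 - 221)/5 = 1 while sellers would supply more, so the quantity traded is 1 at price 221.
The lost-trades triangle has base Q* - 1 = 9.3125 and height equal to the gap between the curves at Q = 1, which is 221 - 146.5 = 74.5. DWL = (1/2)(9.3125)(74.5) = 346.8906.

346.89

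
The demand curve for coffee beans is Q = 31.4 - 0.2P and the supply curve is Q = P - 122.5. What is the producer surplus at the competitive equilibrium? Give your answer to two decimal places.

16.53

Rewriting demand in inverse form: P = 157 - 5Q.
Rewriting supply in inverse form: P = 122.5 + Q.
Set 157 - 5Q = 122.5 + Q, which gives 34.5 = 6Q, so Q* = 5.75 and P* = 157 - 5(5.75) = 128.25.
The supply curve's price intercept is 122.5, so PS = (1/2)(Q*)(P* - 122.5) = (1/2)(5.75)(5.75) = 16.5312.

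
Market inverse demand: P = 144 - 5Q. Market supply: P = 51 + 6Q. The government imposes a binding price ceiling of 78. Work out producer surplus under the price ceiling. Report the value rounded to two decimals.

Free-market equilibrium: 144 - 5Q = 51 + 6Q gives Q* = 8.4545, P* = 101.7273.
At P = 78, sellers supply (78 - 51)/6 = 4.5 while buyers want more, so the quantity traded is 4.5 at price 78.
PS is the triangle above supply below 78: (1/2)(4.5)(78 - 51) = 60.75.

60.75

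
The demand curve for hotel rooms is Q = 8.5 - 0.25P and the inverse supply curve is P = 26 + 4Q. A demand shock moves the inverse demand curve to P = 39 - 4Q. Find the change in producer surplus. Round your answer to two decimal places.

Rewriting demand in inverse form: P = 34 - 4Q.
Initial equilibrium: Q_0 = 1, P_0 = 30; CS_0 = (1/2)(1)(4) = 2, PS_0 = (1/2)(1)(4) = 2.
New equilibrium: 39 - 4Q = 26 + 4Q gives Q_1 = 1.625, P_1 = 32.5; CS_1 = 5.2812, PS_1 = 5.2812.
Change in producer surplus = 5.2812 - 2 = 3.2812.

3.28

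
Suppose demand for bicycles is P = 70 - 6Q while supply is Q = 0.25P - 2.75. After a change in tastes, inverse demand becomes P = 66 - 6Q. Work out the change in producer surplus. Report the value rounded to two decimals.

-9.12

Rewriting supply in inverse form: P = 11 + 4Q.
Initial equilibrium: Q_0 = 5.9, P_0 = 34.6; CS_0 = (1/2)(5.9)(35.4) = 104.43, PS_0 = (1/2)(5.9)(23.6) = 69.62.
New equilibrium: 66 - 6Q = 11 + 4Q gives Q_1 = 5.5, P_1 = 33; CS_1 = 90.75, PS_1 = 60.5.
Change in producer surplus = 60.5 - 69.62 = -9.12.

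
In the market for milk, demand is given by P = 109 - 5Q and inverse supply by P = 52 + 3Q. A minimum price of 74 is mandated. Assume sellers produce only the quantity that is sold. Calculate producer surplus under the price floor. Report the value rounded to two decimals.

Without the control, 109 - 5Q = 52 + 3Q so Q* = 7.125 and P* = 73.375.
At P = 74, buyers demand (109 - 74)/5 = 7 while sellers would supply more, so the quantity traded is 7 at price 74.
The supply price at Q = 7 is 73. PS is the trapezoid between 74 and supply over [0, 7]: (1/2)[(74 - 52) + (74 - 73)](7) = 80.5.

80.50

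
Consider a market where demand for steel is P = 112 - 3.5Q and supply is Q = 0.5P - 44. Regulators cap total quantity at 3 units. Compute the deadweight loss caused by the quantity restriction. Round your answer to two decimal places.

5.11

Rewriting supply in inverse form: P = 88 + 2Q.
Unrestricted equilibrium: Q* = (112 - 88)/(3.5 + 2) = 4.3636.
At Q = 3 the demand price is 112 - 3.5(3) = 101.5 and the supply price is 88 + 2(3) = 94.
Deadweight loss is the triangle between the curves from 3 to 4.3636: (1/2)(101.5 - 94)(4.3636 - 3) = 5.1136.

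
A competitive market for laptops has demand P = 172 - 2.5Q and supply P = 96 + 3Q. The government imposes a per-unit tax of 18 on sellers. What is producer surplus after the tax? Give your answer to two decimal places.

166.81

Pre-tax equilibrium: 172 - 2.5Q = 96 + 3Q gives Q* = 13.8182, P* = 137.4545.
A tax on sellers shifts supply up by 18: 172 - 2.5Q = 96 + 3Q + 18, so Q_t = 10.5455. Buyers pay P_b = 145.6364; sellers receive P_s = P_b - 18 = 127.6364.
PS = (1/2)(Q_t)(P_s - 96) = (1/2)(10.5455)(31.6364) = 166.8099.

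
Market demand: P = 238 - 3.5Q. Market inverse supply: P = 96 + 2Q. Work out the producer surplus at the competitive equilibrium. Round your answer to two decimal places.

Set 238 - 3.5Q = 96 + 2Q, which gives 142 = 5.5Q, so Q* = 25.8182 and P* = 238 - 3.5(25.8182) = 147.6364.
Producer surplus is the triangle above supply below P*: (1/2)(25.8182)(147.6364 - 96) = (1/2)(25.8182)(51.6364) = 666.5785.

666.58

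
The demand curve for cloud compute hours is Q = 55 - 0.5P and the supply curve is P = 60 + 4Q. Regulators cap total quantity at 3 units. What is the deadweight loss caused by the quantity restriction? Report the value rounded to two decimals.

Rewriting demand in inverse form: P = 110 - 2Q.
Without the quota, 110 - 2Q = 60 + 4Q gives Q* = 8.3333.
At Q = 3 the demand price is 110 - 2(3) = 104 and the supply price is 60 + 4(3) = 72.
DWL = (1/2)(gap between curves at 3) x (Q* - 3) = (1/2)(32)(5.3333) = 85.3333.

85.33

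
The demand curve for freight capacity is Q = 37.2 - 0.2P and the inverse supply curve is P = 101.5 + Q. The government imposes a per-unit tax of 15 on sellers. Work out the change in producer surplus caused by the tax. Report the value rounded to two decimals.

-32.08

Rewriting demand in inverse form: P = 186 - 5Q.
Pre-tax equilibrium: 186 - 5Q = 101.5 + Q gives Q* = 14.0833, P* = 115.5833.
With the tax, sellers need 15 more per unit: 186 - 5Q = 101.5 + Q + 15, so Q_t = 11.5833. Buyers pay P_b = 128.0833; sellers receive P_s = P_b - 15 = 113.0833.
PS falls from (1/2)(14.0833)(14.0833) = 99.1701 to (1/2)(11.5833)(11.5833) = 67.0868, a change of -32.0833.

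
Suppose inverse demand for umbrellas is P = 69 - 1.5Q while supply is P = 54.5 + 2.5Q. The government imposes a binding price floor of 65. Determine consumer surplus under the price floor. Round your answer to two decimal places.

5.33

Free-market equilibrium: 69 - 1.5Q = 54.5 + 2.5Q gives Q* = 3.625, P* = 63.5625.
At P = 65, buyers demand (69 - 65)/1.5 = 2.6667 while sellers would supply more, so the quantity traded is 2.6667 at price 65.
CS is the triangle under demand above 65: (1/2)(2.6667)(69 - 65) = 5.3333.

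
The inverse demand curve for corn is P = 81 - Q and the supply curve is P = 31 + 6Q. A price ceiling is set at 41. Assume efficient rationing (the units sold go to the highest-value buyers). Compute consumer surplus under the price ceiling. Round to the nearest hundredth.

Free-market equilibrium: 81 - Q = 31 + 6Q gives Q* = 7.1429, P* = 73.8571.
At the ceiling price 41, quantity supplied is (41 - 31)/6 = 1.6667; supply is the short side, so Q = 1.6667 trades at P = 41.
The demand price at Q = 1.6667 is 79.3333. CS is the trapezoid between demand and 41 over [0, 1.6667]: (1/2)[(81 - 41) + (79.3333 - 41)](1.6667) = 65.2778.

65.28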